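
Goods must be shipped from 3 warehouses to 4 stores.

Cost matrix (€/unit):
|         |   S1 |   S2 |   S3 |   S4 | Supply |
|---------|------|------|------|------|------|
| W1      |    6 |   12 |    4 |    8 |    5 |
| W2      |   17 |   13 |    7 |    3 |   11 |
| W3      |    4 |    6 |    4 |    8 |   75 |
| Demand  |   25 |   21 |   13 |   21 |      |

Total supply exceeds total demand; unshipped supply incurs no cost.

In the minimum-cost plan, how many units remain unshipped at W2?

Minimum-cost shipments:
  W1→S3: 5 × €4 = €20
  W2→S4: 11 × €3 = €33
  W3→S1: 25 × €4 = €100
  W3→S2: 21 × €6 = €126
  W3→S3: 8 × €4 = €32
  W3→S4: 10 × €8 = €80
Total cost = €391.
W2 ships 11 of its 11, leaving 0.

0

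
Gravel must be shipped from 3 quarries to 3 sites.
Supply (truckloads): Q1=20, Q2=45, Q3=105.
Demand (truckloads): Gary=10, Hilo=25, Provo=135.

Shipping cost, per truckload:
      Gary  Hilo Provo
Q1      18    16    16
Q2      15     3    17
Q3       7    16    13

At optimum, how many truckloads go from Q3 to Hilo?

0

Solving gives:
  Q1→Provo: 20 truckloads
  Q2→Hilo: 25 truckloads
  Q2→Provo: 20 truckloads
  Q3→Gary: 10 truckloads
  Q3→Provo: 95 truckloads
Total cost = 2040.
The route Q3→Hilo is not used.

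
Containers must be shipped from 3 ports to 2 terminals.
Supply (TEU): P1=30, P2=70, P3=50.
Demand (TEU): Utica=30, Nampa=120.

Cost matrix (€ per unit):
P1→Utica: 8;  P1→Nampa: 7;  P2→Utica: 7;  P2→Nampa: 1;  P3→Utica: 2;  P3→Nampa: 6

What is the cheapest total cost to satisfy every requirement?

An optimal shipping plan:
  P1->Nampa: 30 × €7 = €210
  P2->Nampa: 70 × €1 = €70
  P3->Utica: 30 × €2 = €60
  P3->Nampa: 20 × €6 = €120
Total = 210 + 70 + 60 + 120 = €460.
(Supply check: P1 ships 30; P2 ships 70; P3 ships 50.)

460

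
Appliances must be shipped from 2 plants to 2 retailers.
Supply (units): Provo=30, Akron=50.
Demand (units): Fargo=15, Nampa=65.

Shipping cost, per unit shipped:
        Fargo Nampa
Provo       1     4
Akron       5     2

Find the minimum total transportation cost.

One minimum-cost allocation:
  Provo->Fargo: 15 × 1 = 15
  Provo->Nampa: 15 × 4 = 60
  Akron->Nampa: 50 × 2 = 100
Total = 15 + 60 + 100 = 175.

175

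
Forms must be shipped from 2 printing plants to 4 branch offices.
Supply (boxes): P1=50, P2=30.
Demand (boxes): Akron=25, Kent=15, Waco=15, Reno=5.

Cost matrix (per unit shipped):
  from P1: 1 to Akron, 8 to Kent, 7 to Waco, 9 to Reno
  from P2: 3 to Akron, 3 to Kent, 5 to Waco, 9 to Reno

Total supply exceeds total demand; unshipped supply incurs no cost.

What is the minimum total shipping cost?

190

Optimal allocation:
  P1→Akron: 25 × 1 = 25
  P1→Reno: 5 × 9 = 45
  P2→Kent: 15 × 3 = 45
  P2→Waco: 15 × 5 = 75
Total = 25 + 45 + 45 + 75 = 190.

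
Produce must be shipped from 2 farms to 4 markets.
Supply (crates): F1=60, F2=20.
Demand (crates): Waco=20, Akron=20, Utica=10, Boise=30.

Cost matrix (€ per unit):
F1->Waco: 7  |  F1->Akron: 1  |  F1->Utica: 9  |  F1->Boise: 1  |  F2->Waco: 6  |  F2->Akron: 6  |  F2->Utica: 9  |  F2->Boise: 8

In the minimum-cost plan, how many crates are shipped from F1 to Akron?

20

The minimum-cost plan:
  F1–Akron: 20 × €1 = €20
  F1–Utica: 10 × €9 = €90
  F1–Boise: 30 × €1 = €30
  F2–Waco: 20 × €6 = €120
Total cost = €260.
So F1→Akron carries 20 crates.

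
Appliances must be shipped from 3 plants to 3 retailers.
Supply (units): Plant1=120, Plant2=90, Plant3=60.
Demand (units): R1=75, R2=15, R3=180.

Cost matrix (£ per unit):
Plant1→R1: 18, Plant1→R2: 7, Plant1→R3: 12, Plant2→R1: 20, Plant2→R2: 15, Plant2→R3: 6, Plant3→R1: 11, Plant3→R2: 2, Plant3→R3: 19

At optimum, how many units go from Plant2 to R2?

Optimal shipments:
  Plant1 to R1: 15 units
  Plant1 to R2: 15 units
  Plant1 to R3: 90 units
  Plant2 to R3: 90 units
  Plant3 to R1: 60 units
Total cost = £2655.
The route Plant2→R2 is not used.

0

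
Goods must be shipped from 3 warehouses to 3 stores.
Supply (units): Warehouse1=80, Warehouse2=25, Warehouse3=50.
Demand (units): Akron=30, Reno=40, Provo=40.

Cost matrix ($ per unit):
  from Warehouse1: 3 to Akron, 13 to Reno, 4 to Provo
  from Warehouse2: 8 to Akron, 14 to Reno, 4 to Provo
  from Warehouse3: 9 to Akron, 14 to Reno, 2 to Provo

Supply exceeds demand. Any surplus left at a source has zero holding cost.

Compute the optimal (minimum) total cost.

One minimum-cost allocation:
  Warehouse1 to Akron: 30 × $3 = $90
  Warehouse1 to Reno: 40 × $13 = $520
  Warehouse3 to Provo: 40 × $2 = $80
Total = 90 + 520 + 80 = $690.

690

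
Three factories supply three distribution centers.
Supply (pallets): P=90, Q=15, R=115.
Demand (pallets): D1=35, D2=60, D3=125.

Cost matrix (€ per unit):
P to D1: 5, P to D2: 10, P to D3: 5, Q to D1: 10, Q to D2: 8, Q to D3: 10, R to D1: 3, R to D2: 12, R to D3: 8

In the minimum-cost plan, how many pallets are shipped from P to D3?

90

Solving gives:
  P->D3: 90 × €5 = €450
  Q->D2: 15 × €8 = €120
  R->D1: 35 × €3 = €105
  R->D2: 45 × €12 = €540
  R->D3: 35 × €8 = €280
Total cost = €1495.
So P→D3 carries 90 pallets.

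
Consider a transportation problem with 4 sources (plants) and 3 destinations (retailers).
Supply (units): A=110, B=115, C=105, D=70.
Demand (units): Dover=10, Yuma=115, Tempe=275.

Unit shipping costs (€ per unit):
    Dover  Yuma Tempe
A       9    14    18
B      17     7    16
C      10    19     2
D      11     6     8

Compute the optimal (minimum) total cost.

Optimal allocation:
  A->Dover: 10 × €9 = €90
  A->Tempe: 100 × €18 = €1800
  B->Yuma: 115 × €7 = €805
  C->Tempe: 105 × €2 = €210
  D->Tempe: 70 × €8 = €560
Total = 90 + 1800 + 805 + 210 + 560 = €3465.
(Supply check: A ships 110; B ships 115; C ships 105; D ships 70.)

3465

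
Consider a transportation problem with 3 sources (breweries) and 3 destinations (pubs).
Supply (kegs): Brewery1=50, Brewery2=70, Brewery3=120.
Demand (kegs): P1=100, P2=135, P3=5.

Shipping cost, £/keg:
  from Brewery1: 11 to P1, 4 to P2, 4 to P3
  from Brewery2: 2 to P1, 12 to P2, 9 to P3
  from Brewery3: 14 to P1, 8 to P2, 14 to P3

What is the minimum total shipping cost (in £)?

One minimum-cost allocation:
  Brewery1->P2: 45 × £4 = £180
  Brewery1->P3: 5 × £4 = £20
  Brewery2->P1: 70 × £2 = £140
  Brewery3->P1: 30 × £14 = £420
  Brewery3->P2: 90 × £8 = £720
Total = 180 + 20 + 140 + 420 + 720 = £1480.
(Supply check: Brewery1 ships 50; Brewery2 ships 70; Brewery3 ships 120.)

1480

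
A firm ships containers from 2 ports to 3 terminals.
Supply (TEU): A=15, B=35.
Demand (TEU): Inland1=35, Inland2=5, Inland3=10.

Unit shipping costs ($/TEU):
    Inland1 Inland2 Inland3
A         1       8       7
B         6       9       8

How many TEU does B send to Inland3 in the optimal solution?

10

The minimum-cost plan:
  A to Inland1: 15 × $1 = $15
  B to Inland1: 20 × $6 = $120
  B to Inland2: 5 × $9 = $45
  B to Inland3: 10 × $8 = $80
Total cost = $260.
So B→Inland3 carries 10 TEU.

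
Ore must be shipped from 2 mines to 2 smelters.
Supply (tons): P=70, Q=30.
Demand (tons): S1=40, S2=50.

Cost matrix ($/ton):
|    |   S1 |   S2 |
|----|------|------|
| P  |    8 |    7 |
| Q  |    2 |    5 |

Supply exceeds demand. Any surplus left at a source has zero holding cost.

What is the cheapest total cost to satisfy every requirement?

490

An optimal shipping plan:
  P–S1: 10 tons
  P–S2: 50 tons
  Q–S1: 30 tons
Total cost = $490.
(Supply check: P ships 60; Q ships 30.)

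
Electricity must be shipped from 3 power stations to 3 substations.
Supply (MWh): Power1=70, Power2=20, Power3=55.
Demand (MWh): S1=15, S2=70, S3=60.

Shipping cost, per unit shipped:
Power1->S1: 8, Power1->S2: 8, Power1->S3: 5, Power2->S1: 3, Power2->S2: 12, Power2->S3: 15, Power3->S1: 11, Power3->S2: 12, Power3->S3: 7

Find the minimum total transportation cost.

1035

A cheapest plan:
  Power1 to S2: 65 × 8 = 520
  Power1 to S3: 5 × 5 = 25
  Power2 to S1: 15 × 3 = 45
  Power2 to S2: 5 × 12 = 60
  Power3 to S3: 55 × 7 = 385
Total = 520 + 25 + 45 + 60 + 385 = 1035.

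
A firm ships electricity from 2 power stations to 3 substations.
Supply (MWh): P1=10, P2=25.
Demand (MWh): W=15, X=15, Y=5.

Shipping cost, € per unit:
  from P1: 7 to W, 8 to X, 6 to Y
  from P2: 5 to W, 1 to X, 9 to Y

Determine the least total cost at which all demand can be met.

130

An optimal shipping plan:
  P1 to W: 5 × €7 = €35
  P1 to Y: 5 × €6 = €30
  P2 to W: 10 × €5 = €50
  P2 to X: 15 × €1 = €15
Total = 35 + 30 + 50 + 15 = €130.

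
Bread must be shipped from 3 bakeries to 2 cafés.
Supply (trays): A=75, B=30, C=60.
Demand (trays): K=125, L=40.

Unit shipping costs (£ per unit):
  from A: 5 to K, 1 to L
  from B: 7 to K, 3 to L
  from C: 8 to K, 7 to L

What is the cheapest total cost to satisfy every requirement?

Optimal allocation:
  A->K: 35 × £5 = £175
  A->L: 40 × £1 = £40
  B->K: 30 × £7 = £210
  C->K: 60 × £8 = £480
Total = 175 + 40 + 210 + 480 = £905.
(Supply check: A ships 75; B ships 30; C ships 60.)

905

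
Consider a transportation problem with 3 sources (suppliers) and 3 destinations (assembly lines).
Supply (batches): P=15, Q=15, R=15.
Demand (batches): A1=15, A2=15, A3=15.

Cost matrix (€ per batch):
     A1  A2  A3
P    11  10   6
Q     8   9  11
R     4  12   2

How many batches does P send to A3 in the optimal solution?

Optimal shipments:
  P to A3: 15 × €6 = €90
  Q to A2: 15 × €9 = €135
  R to A1: 15 × €4 = €60
Total cost = €285.
So P→A3 carries 15 batches.

15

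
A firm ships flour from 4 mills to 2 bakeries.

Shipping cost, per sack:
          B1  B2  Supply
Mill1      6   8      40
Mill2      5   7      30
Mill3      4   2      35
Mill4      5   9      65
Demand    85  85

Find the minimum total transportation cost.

885

An optimal shipping plan:
  Mill1->B1: 20 × 6 = 120
  Mill1->B2: 20 × 8 = 160
  Mill2->B2: 30 × 7 = 210
  Mill3->B2: 35 × 2 = 70
  Mill4->B1: 65 × 5 = 325
Total = 120 + 160 + 210 + 70 + 325 = 885.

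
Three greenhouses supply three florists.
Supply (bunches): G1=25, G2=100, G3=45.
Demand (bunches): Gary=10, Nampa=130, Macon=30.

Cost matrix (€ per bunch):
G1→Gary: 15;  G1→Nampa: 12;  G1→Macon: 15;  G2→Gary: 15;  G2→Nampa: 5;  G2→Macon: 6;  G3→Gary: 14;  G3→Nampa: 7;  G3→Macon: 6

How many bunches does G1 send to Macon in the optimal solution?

0

The minimum-cost plan:
  G1→Gary: 10 × €15 = €150
  G1→Nampa: 15 × €12 = €180
  G2→Nampa: 100 × €5 = €500
  G3→Nampa: 15 × €7 = €105
  G3→Macon: 30 × €6 = €180
Total cost = €1115.
The route G1→Macon is not used.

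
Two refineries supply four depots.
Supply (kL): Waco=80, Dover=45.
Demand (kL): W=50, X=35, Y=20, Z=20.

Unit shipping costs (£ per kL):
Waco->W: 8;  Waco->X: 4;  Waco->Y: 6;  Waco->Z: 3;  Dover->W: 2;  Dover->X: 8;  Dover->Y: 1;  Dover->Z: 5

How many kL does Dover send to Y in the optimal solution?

0

Solving gives:
  Waco→W: 5 × £8 = £40
  Waco→X: 35 × £4 = £140
  Waco→Y: 20 × £6 = £120
  Waco→Z: 20 × £3 = £60
  Dover→W: 45 × £2 = £90
Total cost = £450.
The route Dover→Y is not used.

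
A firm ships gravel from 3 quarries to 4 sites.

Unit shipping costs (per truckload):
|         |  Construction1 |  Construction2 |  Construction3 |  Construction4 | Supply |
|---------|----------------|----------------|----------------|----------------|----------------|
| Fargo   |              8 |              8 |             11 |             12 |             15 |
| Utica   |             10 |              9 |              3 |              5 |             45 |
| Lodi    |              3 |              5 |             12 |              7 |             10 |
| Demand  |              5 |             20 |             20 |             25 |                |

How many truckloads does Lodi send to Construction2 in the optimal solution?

The minimum-cost plan:
  Fargo to Construction2: 15 × 8 = 120
  Utica to Construction3: 20 × 3 = 60
  Utica to Construction4: 25 × 5 = 125
  Lodi to Construction1: 5 × 3 = 15
  Lodi to Construction2: 5 × 5 = 25
Total cost = 345.
So Lodi→Construction2 carries 5 truckloads.

5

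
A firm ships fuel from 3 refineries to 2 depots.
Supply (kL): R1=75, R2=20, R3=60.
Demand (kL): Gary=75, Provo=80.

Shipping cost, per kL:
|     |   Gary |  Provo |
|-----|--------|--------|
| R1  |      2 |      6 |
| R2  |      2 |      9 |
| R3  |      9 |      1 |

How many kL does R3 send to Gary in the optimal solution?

The minimum-cost plan:
  R1→Gary: 55 kL
  R1→Provo: 20 kL
  R2→Gary: 20 kL
  R3→Provo: 60 kL
Total cost = 330.
The route R3→Gary is not used.

0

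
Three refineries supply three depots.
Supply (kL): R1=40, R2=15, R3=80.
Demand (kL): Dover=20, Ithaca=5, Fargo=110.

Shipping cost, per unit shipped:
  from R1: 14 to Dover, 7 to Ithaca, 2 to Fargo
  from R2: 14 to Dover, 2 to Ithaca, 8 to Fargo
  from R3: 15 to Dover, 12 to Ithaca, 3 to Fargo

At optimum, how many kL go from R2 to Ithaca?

5

Solving gives:
  R1–Fargo: 40 × 2 = 80
  R2–Dover: 10 × 14 = 140
  R2–Ithaca: 5 × 2 = 10
  R3–Dover: 10 × 15 = 150
  R3–Fargo: 70 × 3 = 210
Total cost = 590.
So R2→Ithaca carries 5 kL.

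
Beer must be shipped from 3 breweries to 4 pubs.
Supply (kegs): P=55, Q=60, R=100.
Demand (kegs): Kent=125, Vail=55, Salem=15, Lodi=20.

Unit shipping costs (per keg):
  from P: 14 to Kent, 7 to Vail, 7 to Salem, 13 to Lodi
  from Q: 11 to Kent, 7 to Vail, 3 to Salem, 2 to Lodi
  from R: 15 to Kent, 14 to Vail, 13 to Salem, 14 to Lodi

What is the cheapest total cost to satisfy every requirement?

Optimal allocation:
  P→Vail: 55 × 7 = 385
  Q→Kent: 25 × 11 = 275
  Q→Salem: 15 × 3 = 45
  Q→Lodi: 20 × 2 = 40
  R→Kent: 100 × 15 = 1500
Total = 385 + 275 + 45 + 40 + 1500 = 2245.
(Supply check: P ships 55; Q ships 60; R ships 100.)

2245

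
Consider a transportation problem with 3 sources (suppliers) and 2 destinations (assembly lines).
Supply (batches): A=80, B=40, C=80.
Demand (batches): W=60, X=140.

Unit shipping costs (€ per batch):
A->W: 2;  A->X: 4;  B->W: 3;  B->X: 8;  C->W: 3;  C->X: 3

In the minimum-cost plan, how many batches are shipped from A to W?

20

The minimum-cost plan:
  A->W: 20 × €2 = €40
  A->X: 60 × €4 = €240
  B->W: 40 × €3 = €120
  C->X: 80 × €3 = €240
Total cost = €640.
So A→W carries 20 batches.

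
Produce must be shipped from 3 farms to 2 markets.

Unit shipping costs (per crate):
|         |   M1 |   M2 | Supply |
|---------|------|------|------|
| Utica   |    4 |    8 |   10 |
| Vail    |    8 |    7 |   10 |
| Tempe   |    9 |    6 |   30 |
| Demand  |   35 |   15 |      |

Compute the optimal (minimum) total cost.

345

Optimal allocation:
  Utica→M1: 10 × 4 = 40
  Vail→M1: 10 × 8 = 80
  Tempe→M1: 15 × 9 = 135
  Tempe→M2: 15 × 6 = 90
Total = 40 + 80 + 135 + 90 = 345.
(Supply check: Utica ships 10; Vail ships 10; Tempe ships 30.)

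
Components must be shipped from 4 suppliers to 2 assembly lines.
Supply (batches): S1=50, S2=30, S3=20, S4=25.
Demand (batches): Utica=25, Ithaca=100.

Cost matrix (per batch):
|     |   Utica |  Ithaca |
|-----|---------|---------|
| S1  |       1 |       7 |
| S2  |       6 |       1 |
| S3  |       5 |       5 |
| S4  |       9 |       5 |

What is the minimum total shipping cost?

455

Optimal allocation:
  S1->Utica: 25 × 1 = 25
  S1->Ithaca: 25 × 7 = 175
  S2->Ithaca: 30 × 1 = 30
  S3->Ithaca: 20 × 5 = 100
  S4->Ithaca: 25 × 5 = 125
Total = 25 + 175 + 30 + 100 + 125 = 455.
(Supply check: S1 ships 50; S2 ships 30; S3 ships 20; S4 ships 25.)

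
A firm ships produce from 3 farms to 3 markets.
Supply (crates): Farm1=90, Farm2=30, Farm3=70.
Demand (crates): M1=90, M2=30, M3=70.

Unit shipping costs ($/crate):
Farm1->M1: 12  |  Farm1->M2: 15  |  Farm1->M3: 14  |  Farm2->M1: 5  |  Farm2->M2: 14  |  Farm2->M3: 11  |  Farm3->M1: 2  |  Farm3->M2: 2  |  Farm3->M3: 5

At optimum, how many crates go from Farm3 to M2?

30

Optimal shipments:
  Farm1->M1: 20 × $12 = $240
  Farm1->M3: 70 × $14 = $980
  Farm2->M1: 30 × $5 = $150
  Farm3->M1: 40 × $2 = $80
  Farm3->M2: 30 × $2 = $60
Total cost = $1510.
So Farm3→M2 carries 30 crates.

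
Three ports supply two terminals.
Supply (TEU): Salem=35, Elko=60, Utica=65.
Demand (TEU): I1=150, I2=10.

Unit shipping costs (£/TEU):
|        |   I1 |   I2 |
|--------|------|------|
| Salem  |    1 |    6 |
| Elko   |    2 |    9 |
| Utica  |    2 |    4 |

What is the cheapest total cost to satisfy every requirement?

305

One minimum-cost allocation:
  Salem->I1: 35 × £1 = £35
  Elko->I1: 60 × £2 = £120
  Utica->I1: 55 × £2 = £110
  Utica->I2: 10 × £4 = £40
Total = 35 + 120 + 110 + 40 = £305.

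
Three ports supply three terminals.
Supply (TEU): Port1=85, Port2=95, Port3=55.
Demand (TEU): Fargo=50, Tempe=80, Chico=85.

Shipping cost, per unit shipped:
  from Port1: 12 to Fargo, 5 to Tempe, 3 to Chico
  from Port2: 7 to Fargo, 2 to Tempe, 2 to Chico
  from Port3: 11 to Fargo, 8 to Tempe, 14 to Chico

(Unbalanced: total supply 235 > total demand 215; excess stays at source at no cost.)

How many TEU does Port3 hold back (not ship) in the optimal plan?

Minimum-cost shipments:
  Port1->Chico: 85 TEU
  Port2->Fargo: 15 TEU
  Port2->Tempe: 80 TEU
  Port3->Fargo: 35 TEU
Total cost = 905.
Port3 ships 35 of its 55, leaving 20.

20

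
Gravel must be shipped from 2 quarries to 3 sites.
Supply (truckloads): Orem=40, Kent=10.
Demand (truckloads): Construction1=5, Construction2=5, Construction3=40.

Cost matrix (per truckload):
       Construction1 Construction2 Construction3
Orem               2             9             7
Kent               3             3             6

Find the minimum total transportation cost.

300

An optimal shipping plan:
  Orem to Construction1: 5 × 2 = 10
  Orem to Construction3: 35 × 7 = 245
  Kent to Construction2: 5 × 3 = 15
  Kent to Construction3: 5 × 6 = 30
Total = 10 + 245 + 15 + 30 = 300.
(Supply check: Orem ships 40; Kent ships 10.)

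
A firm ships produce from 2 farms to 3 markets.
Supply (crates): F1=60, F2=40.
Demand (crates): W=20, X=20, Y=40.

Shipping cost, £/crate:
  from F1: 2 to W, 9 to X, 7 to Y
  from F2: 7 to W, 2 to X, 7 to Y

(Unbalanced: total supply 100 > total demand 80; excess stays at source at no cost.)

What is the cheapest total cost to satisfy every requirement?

A cheapest plan:
  F1->W: 20 crates
  F1->Y: 40 crates
  F2->X: 20 crates
Total cost = £360.
(Supply check: F1 ships 60; F2 ships 20.)

360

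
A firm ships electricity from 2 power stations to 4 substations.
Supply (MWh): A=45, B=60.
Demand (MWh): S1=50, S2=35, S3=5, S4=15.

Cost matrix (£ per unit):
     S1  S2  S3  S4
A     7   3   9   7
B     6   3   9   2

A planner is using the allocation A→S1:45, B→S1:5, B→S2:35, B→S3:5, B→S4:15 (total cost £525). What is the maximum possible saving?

40

Current plan cost = 45·7 + 5·6 + 35·3 + 5·9 + 15·2 = £525.
Optimal plan:
  A to S1: 5 MWh
  A to S2: 35 MWh
  A to S3: 5 MWh
  B to S1: 45 MWh
  B to S4: 15 MWh
Optimal cost = £485.
Saving = 525 − 485 = £40.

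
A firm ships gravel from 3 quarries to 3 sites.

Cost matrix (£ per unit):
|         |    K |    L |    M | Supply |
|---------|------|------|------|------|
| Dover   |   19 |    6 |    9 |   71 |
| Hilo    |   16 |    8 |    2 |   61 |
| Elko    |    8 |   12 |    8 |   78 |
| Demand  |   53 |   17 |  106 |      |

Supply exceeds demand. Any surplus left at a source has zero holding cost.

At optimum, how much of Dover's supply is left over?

Minimum-cost shipments:
  Dover–L: 17 × £6 = £102
  Dover–M: 20 × £9 = £180
  Hilo–M: 61 × £2 = £122
  Elko–K: 53 × £8 = £424
  Elko–M: 25 × £8 = £200
Total cost = £1028.
Dover ships 37 of its 71, leaving 34.

34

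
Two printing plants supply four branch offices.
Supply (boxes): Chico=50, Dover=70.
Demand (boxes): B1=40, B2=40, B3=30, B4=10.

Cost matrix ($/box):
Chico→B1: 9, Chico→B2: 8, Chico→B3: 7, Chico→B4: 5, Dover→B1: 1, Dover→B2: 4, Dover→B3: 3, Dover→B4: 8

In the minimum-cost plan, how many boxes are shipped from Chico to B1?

0

The minimum-cost plan:
  Chico–B2: 40 boxes
  Chico–B4: 10 boxes
  Dover–B1: 40 boxes
  Dover–B3: 30 boxes
Total cost = $500.
The route Chico→B1 is not used.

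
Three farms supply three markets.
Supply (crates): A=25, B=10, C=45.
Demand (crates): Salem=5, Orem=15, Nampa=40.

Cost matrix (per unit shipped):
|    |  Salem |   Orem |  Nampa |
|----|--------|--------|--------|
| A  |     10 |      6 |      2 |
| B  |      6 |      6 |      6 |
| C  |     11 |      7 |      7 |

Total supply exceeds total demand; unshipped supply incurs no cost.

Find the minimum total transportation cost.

A cheapest plan:
  A to Nampa: 25 × 2 = 50
  B to Salem: 5 × 6 = 30
  B to Orem: 5 × 6 = 30
  C to Orem: 10 × 7 = 70
  C to Nampa: 15 × 7 = 105
Total = 50 + 30 + 30 + 70 + 105 = 285.

285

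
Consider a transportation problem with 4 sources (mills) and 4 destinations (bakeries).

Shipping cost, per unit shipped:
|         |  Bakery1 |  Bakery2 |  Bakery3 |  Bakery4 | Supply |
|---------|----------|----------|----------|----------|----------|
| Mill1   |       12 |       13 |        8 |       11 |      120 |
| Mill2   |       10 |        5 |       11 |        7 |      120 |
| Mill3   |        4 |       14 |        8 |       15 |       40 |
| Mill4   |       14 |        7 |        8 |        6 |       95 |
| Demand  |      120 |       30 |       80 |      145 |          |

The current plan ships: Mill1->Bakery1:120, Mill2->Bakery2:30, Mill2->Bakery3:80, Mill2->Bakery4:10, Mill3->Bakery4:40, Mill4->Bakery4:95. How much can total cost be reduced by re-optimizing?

Current plan cost = 120·12 + 30·5 + 80·11 + 10·7 + 40·15 + 95·6 = 3710.
Optimal plan:
  Mill1–Bakery1: 40 × 12 = 480
  Mill1–Bakery3: 80 × 8 = 640
  Mill2–Bakery1: 40 × 10 = 400
  Mill2–Bakery2: 30 × 5 = 150
  Mill2–Bakery4: 50 × 7 = 350
  Mill3–Bakery1: 40 × 4 = 160
  Mill4–Bakery4: 95 × 6 = 570
Optimal cost = 2750.
Saving = 3710 − 2750 = 960.

960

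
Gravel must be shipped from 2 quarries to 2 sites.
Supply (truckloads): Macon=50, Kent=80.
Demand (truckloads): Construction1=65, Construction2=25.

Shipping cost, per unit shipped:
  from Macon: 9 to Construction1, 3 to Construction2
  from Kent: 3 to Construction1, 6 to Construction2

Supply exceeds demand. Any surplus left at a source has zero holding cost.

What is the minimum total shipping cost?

Optimal allocation:
  Macon→Construction2: 25 × 3 = 75
  Kent→Construction1: 65 × 3 = 195
Total = 75 + 195 = 270.

270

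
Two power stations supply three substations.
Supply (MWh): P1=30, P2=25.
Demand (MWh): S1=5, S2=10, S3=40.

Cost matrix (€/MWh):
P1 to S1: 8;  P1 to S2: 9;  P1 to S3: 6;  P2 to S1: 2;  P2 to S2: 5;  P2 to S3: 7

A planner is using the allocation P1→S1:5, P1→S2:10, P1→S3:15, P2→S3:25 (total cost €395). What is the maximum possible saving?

Current plan cost = 5·8 + 10·9 + 15·6 + 25·7 = €395.
Optimal plan:
  P1→S3: 30 × €6 = €180
  P2→S1: 5 × €2 = €10
  P2→S2: 10 × €5 = €50
  P2→S3: 10 × €7 = €70
Optimal cost = €310.
Saving = 395 − 310 = €85.

85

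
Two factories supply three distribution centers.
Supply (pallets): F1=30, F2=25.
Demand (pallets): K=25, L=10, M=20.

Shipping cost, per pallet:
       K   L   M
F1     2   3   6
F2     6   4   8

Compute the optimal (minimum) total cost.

Optimal allocation:
  F1 to K: 25 pallets
  F1 to M: 5 pallets
  F2 to L: 10 pallets
  F2 to M: 15 pallets
Total cost = 240.
(Supply check: F1 ships 30; F2 ships 25.)

240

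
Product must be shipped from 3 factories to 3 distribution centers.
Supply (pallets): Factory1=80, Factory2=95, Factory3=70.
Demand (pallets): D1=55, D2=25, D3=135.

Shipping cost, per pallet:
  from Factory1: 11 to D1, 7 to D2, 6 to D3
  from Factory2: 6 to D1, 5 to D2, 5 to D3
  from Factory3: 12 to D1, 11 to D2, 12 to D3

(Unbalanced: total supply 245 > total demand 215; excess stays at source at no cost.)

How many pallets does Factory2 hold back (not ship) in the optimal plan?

Minimum-cost shipments:
  Factory1–D3: 80 × 6 = 480
  Factory2–D1: 15 × 6 = 90
  Factory2–D2: 25 × 5 = 125
  Factory2–D3: 55 × 5 = 275
  Factory3–D1: 40 × 12 = 480
Total cost = 1450.
Factory2 ships 95 of its 95, leaving 0.

0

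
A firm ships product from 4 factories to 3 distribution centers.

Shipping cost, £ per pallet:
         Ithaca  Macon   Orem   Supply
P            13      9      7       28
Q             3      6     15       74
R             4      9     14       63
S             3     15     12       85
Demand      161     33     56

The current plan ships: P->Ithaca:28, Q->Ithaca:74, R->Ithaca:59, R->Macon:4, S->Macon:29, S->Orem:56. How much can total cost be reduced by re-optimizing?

Current plan cost = 28·13 + 74·3 + 59·4 + 4·9 + 29·15 + 56·12 = £1965.
Optimal plan:
  P→Orem: 28 pallets
  Q→Ithaca: 41 pallets
  Q→Macon: 33 pallets
  R→Ithaca: 63 pallets
  S→Ithaca: 57 pallets
  S→Orem: 28 pallets
Optimal cost = £1276.
Saving = 1965 − 1276 = £689.

689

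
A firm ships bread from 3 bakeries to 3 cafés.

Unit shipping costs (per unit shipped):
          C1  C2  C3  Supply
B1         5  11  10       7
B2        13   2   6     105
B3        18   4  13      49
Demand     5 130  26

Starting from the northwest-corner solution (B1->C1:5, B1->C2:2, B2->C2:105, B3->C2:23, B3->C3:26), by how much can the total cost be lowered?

140

Current plan cost = 5·5 + 2·11 + 105·2 + 23·4 + 26·13 = 687.
Optimal plan:
  B1 to C1: 5 × 5 = 25
  B1 to C3: 2 × 10 = 20
  B2 to C2: 81 × 2 = 162
  B2 to C3: 24 × 6 = 144
  B3 to C2: 49 × 4 = 196
Optimal cost = 547.
Saving = 687 − 547 = 140.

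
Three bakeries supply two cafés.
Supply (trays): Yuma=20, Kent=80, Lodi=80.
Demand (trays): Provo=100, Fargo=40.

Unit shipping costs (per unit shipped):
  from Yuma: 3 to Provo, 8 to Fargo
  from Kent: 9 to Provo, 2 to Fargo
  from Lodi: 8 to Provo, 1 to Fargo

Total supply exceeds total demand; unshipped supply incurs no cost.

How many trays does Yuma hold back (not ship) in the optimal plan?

0

Minimum-cost shipments:
  Yuma->Provo: 20 × 3 = 60
  Kent->Provo: 40 × 9 = 360
  Lodi->Provo: 40 × 8 = 320
  Lodi->Fargo: 40 × 1 = 40
Total cost = 780.
Yuma ships 20 of its 20, leaving 0.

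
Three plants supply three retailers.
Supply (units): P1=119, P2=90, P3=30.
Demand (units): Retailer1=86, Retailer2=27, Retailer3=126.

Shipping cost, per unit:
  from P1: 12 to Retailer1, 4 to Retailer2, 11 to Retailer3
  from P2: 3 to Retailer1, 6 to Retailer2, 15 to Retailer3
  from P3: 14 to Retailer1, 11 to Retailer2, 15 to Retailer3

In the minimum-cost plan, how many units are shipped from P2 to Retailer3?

Solving gives:
  P1–Retailer2: 23 × 4 = 92
  P1–Retailer3: 96 × 11 = 1056
  P2–Retailer1: 86 × 3 = 258
  P2–Retailer2: 4 × 6 = 24
  P3–Retailer3: 30 × 15 = 450
Total cost = 1880.
The route P2→Retailer3 is not used.

0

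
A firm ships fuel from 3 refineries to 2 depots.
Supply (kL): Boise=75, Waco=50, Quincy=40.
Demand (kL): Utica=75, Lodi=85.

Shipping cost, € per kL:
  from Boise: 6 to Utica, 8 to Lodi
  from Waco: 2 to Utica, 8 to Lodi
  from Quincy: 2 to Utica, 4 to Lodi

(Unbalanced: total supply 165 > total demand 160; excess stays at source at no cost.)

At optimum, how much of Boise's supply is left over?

An optimal plan:
  Boise to Lodi: 70 × €8 = €560
  Waco to Utica: 50 × €2 = €100
  Quincy to Utica: 25 × €2 = €50
  Quincy to Lodi: 15 × €4 = €60
Total cost = €770.
Boise ships 70 of its 75, leaving 5.

5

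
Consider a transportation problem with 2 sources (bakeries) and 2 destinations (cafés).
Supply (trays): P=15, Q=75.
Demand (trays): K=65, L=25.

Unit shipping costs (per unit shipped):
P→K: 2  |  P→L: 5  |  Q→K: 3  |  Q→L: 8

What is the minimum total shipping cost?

350

Optimal allocation:
  P->L: 15 × 5 = 75
  Q->K: 65 × 3 = 195
  Q->L: 10 × 8 = 80
Total = 75 + 195 + 80 = 350.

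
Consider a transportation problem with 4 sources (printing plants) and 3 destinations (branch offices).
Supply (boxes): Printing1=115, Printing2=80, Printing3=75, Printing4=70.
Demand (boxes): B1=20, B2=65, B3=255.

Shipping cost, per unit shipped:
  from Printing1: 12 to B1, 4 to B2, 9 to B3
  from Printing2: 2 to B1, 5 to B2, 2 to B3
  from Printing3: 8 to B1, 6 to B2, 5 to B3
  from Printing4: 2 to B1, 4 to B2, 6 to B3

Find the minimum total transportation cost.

1585

Optimal allocation:
  Printing1 to B2: 65 × 4 = 260
  Printing1 to B3: 50 × 9 = 450
  Printing2 to B3: 80 × 2 = 160
  Printing3 to B3: 75 × 5 = 375
  Printing4 to B1: 20 × 2 = 40
  Printing4 to B3: 50 × 6 = 300
Total = 260 + 450 + 160 + 375 + 40 + 300 = 1585.
(Supply check: Printing1 ships 115; Printing2 ships 80; Printing3 ships 75; Printing4 ships 70.)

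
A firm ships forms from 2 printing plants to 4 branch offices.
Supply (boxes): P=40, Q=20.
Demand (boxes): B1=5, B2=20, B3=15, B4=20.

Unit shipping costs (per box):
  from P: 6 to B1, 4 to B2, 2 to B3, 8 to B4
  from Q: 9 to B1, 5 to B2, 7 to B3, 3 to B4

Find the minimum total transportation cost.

An optimal shipping plan:
  P→B1: 5 × 6 = 30
  P→B2: 20 × 4 = 80
  P→B3: 15 × 2 = 30
  Q→B4: 20 × 3 = 60
Total = 30 + 80 + 30 + 60 = 200.

200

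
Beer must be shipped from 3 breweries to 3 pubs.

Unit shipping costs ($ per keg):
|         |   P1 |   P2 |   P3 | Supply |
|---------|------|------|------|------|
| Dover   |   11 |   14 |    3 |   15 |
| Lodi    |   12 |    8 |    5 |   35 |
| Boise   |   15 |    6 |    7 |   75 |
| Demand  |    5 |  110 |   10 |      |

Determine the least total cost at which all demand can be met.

815

An optimal shipping plan:
  Dover–P1: 5 × $11 = $55
  Dover–P3: 10 × $3 = $30
  Lodi–P2: 35 × $8 = $280
  Boise–P2: 75 × $6 = $450
Total = 55 + 30 + 280 + 450 = $815.
(Supply check: Dover ships 15; Lodi ships 35; Boise ships 75.)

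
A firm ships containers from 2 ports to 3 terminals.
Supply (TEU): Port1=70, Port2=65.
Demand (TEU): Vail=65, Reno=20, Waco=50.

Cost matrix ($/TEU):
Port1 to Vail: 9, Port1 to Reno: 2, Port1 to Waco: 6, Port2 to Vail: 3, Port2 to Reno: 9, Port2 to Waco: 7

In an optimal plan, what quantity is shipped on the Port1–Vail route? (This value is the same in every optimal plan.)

The minimum-cost plan:
  Port1–Reno: 20 × $2 = $40
  Port1–Waco: 50 × $6 = $300
  Port2–Vail: 65 × $3 = $195
Total cost = $535.
The route Port1→Vail is not used.

0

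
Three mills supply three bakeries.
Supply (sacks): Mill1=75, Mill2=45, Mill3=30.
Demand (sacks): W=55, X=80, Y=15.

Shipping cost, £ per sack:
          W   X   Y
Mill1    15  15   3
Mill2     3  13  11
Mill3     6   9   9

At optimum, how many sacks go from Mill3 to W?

Optimal shipments:
  Mill1–X: 60 × £15 = £900
  Mill1–Y: 15 × £3 = £45
  Mill2–W: 45 × £3 = £135
  Mill3–W: 10 × £6 = £60
  Mill3–X: 20 × £9 = £180
Total cost = £1320.
So Mill3→W carries 10 sacks.

10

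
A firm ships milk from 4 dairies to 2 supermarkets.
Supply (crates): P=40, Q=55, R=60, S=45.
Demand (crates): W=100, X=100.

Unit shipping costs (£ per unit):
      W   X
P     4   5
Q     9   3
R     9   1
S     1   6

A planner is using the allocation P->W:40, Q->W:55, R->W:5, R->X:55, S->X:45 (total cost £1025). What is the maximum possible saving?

Current plan cost = 40·4 + 55·9 + 5·9 + 55·1 + 45·6 = £1025.
Optimal plan:
  P to W: 40 × £4 = £160
  Q to W: 15 × £9 = £135
  Q to X: 40 × £3 = £120
  R to X: 60 × £1 = £60
  S to W: 45 × £1 = £45
Optimal cost = £520.
Saving = 1025 − 520 = £505.

505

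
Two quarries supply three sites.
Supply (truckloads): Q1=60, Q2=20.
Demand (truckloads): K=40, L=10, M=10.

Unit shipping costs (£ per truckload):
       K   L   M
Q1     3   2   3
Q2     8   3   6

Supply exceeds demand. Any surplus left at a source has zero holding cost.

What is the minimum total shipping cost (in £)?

170

One minimum-cost allocation:
  Q1 to K: 40 × £3 = £120
  Q1 to L: 10 × £2 = £20
  Q1 to M: 10 × £3 = £30
Total = 120 + 20 + 30 = £170.
(Supply check: Q1 ships 60; Q2 ships 0.)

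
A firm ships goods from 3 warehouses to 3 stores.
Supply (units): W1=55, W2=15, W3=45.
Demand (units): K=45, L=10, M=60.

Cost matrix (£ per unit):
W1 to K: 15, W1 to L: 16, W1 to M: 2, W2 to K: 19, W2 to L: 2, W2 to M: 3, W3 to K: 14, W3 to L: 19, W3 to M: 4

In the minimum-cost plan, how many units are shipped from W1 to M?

Optimal shipments:
  W1 to M: 55 × £2 = £110
  W2 to L: 10 × £2 = £20
  W2 to M: 5 × £3 = £15
  W3 to K: 45 × £14 = £630
Total cost = £775.
So W1→M carries 55 units.

55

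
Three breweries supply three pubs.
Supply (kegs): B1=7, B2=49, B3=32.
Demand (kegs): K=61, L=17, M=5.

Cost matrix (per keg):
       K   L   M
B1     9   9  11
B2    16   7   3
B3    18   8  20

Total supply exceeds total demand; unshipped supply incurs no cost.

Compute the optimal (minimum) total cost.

An optimal shipping plan:
  B1 to K: 7 × 9 = 63
  B2 to K: 44 × 16 = 704
  B2 to M: 5 × 3 = 15
  B3 to K: 10 × 18 = 180
  B3 to L: 17 × 8 = 136
Total = 63 + 704 + 15 + 180 + 136 = 1098.

1098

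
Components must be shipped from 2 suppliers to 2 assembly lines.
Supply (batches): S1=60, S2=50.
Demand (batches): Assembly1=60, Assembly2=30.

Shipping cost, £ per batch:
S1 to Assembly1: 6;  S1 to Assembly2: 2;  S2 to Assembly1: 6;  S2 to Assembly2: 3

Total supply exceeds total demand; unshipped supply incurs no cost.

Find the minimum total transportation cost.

A cheapest plan:
  S1→Assembly1: 10 batches
  S1→Assembly2: 30 batches
  S2→Assembly1: 50 batches
Total cost = £420.

420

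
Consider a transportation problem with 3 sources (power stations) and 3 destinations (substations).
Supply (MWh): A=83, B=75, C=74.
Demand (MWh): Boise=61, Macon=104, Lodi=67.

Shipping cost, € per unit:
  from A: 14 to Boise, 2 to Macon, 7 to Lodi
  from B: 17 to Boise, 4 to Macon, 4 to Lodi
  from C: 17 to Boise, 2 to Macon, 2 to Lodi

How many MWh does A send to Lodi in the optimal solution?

0

Solving gives:
  A–Boise: 61 MWh
  A–Macon: 22 MWh
  B–Macon: 8 MWh
  B–Lodi: 67 MWh
  C–Macon: 74 MWh
Total cost = €1346.
The route A→Lodi is not used.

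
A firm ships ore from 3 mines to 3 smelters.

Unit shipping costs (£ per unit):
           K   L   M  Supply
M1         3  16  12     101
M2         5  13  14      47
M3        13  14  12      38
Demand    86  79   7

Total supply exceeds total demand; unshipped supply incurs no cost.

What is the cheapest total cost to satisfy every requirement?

1401

One minimum-cost allocation:
  M1->K: 86 × £3 = £258
  M1->M: 1 × £12 = £12
  M2->L: 47 × £13 = £611
  M3->L: 32 × £14 = £448
  M3->M: 6 × £12 = £72
Total = 258 + 12 + 611 + 448 + 72 = £1401.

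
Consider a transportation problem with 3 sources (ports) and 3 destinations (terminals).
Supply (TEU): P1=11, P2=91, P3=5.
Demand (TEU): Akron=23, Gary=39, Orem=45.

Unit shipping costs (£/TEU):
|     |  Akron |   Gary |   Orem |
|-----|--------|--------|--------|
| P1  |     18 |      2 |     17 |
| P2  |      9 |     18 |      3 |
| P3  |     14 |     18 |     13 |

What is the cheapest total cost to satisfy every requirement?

868

A cheapest plan:
  P1->Gary: 11 × £2 = £22
  P2->Akron: 23 × £9 = £207
  P2->Gary: 23 × £18 = £414
  P2->Orem: 45 × £3 = £135
  P3->Gary: 5 × £18 = £90
Total = 22 + 207 + 414 + 135 + 90 = £868.
(Supply check: P1 ships 11; P2 ships 91; P3 ships 5.)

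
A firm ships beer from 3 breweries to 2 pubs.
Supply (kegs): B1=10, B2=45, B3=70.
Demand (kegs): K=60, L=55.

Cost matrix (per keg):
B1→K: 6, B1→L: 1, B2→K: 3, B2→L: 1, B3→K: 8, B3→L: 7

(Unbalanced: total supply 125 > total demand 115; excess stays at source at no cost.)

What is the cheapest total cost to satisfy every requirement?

535

An optimal shipping plan:
  B1–L: 10 kegs
  B2–L: 45 kegs
  B3–K: 60 kegs
Total cost = 535.
(Supply check: B1 ships 10; B2 ships 45; B3 ships 60.)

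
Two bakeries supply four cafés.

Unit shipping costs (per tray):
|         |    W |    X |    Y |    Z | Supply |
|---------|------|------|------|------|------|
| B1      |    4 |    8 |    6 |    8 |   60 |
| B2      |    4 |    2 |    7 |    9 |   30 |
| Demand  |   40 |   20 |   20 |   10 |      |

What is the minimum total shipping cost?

One minimum-cost allocation:
  B1 to W: 30 × 4 = 120
  B1 to Y: 20 × 6 = 120
  B1 to Z: 10 × 8 = 80
  B2 to W: 10 × 4 = 40
  B2 to X: 20 × 2 = 40
Total = 120 + 120 + 80 + 40 + 40 = 400.

400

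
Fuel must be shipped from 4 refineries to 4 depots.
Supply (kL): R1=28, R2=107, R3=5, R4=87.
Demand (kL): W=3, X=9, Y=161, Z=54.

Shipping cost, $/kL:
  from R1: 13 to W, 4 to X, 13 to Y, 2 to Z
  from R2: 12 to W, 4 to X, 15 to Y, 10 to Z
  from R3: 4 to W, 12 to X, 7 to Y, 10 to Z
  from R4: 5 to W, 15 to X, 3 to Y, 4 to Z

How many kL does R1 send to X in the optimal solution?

0

Solving gives:
  R1->Z: 28 × $2 = $56
  R2->W: 3 × $12 = $36
  R2->X: 9 × $4 = $36
  R2->Y: 69 × $15 = $1035
  R2->Z: 26 × $10 = $260
  R3->Y: 5 × $7 = $35
  R4->Y: 87 × $3 = $261
Total cost = $1719.
The route R1→X is not used.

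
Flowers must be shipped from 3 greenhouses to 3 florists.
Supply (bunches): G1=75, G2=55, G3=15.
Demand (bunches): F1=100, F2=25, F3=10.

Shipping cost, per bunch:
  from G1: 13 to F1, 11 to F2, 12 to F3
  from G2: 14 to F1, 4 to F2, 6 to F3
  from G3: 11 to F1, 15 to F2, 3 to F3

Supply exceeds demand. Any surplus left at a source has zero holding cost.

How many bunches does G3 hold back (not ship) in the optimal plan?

0

An optimal plan:
  G1->F1: 75 × 13 = 975
  G2->F1: 20 × 14 = 280
  G2->F2: 25 × 4 = 100
  G3->F1: 5 × 11 = 55
  G3->F3: 10 × 3 = 30
Total cost = 1440.
G3 ships 15 of its 15, leaving 0.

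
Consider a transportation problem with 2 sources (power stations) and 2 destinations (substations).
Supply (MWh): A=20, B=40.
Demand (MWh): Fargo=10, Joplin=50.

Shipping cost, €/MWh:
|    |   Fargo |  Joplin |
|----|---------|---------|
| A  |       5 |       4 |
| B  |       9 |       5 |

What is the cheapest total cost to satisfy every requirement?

Optimal allocation:
  A->Fargo: 10 MWh
  A->Joplin: 10 MWh
  B->Joplin: 40 MWh
Total cost = €290.

290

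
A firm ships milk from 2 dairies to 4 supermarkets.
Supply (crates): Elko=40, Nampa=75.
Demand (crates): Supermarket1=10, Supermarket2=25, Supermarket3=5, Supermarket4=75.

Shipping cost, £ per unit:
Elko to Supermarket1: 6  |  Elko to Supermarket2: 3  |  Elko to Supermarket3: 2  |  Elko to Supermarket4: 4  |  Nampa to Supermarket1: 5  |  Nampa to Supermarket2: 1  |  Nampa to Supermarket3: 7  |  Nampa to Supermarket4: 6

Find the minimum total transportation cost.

465

An optimal shipping plan:
  Elko to Supermarket3: 5 × £2 = £10
  Elko to Supermarket4: 35 × £4 = £140
  Nampa to Supermarket1: 10 × £5 = £50
  Nampa to Supermarket2: 25 × £1 = £25
  Nampa to Supermarket4: 40 × £6 = £240
Total = 10 + 140 + 50 + 25 + 240 = £465.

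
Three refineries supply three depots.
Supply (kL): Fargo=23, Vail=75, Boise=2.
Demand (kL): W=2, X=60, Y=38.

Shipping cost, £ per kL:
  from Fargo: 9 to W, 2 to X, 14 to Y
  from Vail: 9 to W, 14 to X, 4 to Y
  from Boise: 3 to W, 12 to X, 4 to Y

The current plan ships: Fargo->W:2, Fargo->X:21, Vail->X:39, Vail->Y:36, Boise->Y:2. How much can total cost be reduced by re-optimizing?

36

Current plan cost = 2·9 + 21·2 + 39·14 + 36·4 + 2·4 = £758.
Optimal plan:
  Fargo to X: 23 × £2 = £46
  Vail to X: 37 × £14 = £518
  Vail to Y: 38 × £4 = £152
  Boise to W: 2 × £3 = £6
Optimal cost = £722.
Saving = 758 − 722 = £36.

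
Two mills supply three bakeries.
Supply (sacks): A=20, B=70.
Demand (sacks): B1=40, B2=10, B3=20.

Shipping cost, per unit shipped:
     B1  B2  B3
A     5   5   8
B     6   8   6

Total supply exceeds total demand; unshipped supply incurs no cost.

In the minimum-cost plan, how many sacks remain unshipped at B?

20

An optimal plan:
  A->B1: 10 × 5 = 50
  A->B2: 10 × 5 = 50
  B->B1: 30 × 6 = 180
  B->B3: 20 × 6 = 120
Total cost = 400.
B ships 50 of its 70, leaving 20.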